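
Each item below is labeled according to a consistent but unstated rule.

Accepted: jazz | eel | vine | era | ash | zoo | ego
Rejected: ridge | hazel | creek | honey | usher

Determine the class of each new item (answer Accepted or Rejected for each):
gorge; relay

Rejected, Rejected

'Accepted' ⟺ length ≤ 4.
gorge: length 5 — doesn't match, so Rejected.
relay: length 5 — doesn't match, so Rejected.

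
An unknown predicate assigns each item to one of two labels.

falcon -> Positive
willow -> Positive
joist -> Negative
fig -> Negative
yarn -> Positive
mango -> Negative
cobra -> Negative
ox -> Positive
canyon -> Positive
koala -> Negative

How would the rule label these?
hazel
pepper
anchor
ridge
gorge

Negative, Positive, Positive, Negative, Negative

The classifier is using: even length.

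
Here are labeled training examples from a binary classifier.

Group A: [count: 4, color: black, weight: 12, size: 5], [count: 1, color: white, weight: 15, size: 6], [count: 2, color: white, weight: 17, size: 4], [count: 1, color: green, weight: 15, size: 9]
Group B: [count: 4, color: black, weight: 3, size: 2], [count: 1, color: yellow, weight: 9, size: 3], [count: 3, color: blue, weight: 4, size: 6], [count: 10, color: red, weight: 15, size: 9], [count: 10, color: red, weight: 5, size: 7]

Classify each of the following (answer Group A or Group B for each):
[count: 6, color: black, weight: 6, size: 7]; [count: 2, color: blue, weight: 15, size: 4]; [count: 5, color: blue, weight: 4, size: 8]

The pattern is that an item is 'Group A' exactly when: weight ≥ 12 AND count ≤ 4.
[count: 6, color: black, weight: 6, size: 7] → weight = 6, count = 6 → Group B. [count: 2, color: blue, weight: 15, size: 4] → weight = 15, count = 2 → Group A. [count: 5, color: blue, weight: 4, size: 8] → weight = 4, count = 5 → Group B.

Group B, Group A, Group B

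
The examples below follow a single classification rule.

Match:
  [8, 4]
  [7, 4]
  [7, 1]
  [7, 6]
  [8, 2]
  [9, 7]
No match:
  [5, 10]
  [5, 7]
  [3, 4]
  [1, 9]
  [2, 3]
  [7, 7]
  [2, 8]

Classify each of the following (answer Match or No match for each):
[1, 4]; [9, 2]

No match, Match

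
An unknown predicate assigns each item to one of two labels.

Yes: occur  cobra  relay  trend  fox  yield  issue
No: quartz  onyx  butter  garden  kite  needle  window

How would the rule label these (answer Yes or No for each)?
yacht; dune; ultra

The pattern is that an item is 'Yes' exactly when: odd length.
yacht: length 5 — fits, so Yes.
dune: length 4 — does not pass, so No.
ultra: length 5 — fits, so Yes.

Yes, No, Yes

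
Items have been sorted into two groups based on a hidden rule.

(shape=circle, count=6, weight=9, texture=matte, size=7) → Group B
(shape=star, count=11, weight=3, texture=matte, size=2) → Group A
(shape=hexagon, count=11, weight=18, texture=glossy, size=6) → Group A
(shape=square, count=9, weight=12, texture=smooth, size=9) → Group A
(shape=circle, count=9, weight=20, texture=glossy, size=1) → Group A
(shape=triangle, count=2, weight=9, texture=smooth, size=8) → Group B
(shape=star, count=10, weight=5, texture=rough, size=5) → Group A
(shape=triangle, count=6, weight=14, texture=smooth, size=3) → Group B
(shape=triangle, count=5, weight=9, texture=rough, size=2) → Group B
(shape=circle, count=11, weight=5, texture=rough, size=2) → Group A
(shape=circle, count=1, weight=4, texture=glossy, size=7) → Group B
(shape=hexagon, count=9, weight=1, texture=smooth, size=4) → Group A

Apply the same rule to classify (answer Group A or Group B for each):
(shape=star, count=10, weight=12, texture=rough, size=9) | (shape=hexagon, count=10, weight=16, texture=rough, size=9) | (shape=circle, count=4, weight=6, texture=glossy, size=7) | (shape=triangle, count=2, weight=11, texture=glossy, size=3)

Every 'Group A' example satisfies: count ≥ 9. None of the 'Group B' examples do.
(shape=star, count=10, weight=12, texture=rough, size=9): Group A (count = 10).
(shape=hexagon, count=10, weight=16, texture=rough, size=9): Group A (count = 10).
(shape=circle, count=4, weight=6, texture=glossy, size=7): Group B (count = 4).
(shape=triangle, count=2, weight=11, texture=glossy, size=3): Group B (count = 2).

Group A, Group A, Group B, Group B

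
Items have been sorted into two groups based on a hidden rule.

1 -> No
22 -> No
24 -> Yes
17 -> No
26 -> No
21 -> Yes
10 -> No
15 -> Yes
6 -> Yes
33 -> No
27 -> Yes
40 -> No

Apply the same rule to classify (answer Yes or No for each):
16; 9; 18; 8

No, Yes, Yes, No

The common property of the 'Yes' items is: multiple of 3 AND at most 27. No 'No' item has it.
16 → 16 = 3·5 + 1, 16 ≤ 27 → No.
9 → 9 = 3·3, 9 ≤ 27 → Yes.
18 → 18 = 3·6, 18 ≤ 27 → Yes.
8 → 8 = 3·2 + 2, 8 ≤ 27 → No.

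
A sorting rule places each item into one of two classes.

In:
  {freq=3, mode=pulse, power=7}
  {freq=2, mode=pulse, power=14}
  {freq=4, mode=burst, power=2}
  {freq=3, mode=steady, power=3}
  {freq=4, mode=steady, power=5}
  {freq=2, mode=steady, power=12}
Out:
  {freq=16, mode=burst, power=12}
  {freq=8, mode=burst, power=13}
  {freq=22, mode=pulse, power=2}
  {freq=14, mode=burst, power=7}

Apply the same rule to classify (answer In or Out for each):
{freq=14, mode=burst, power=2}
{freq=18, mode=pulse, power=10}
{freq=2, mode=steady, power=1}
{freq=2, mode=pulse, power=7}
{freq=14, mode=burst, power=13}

All 'In' examples share one property — freq ≤ 4 — and every 'Out' example lacks it.
Out: {freq=14, mode=burst, power=2}, since freq = 14.
Out: {freq=18, mode=pulse, power=10}, since freq = 18.
In: {freq=2, mode=steady, power=1}, since freq = 2.
In: {freq=2, mode=pulse, power=7}, since freq = 2.
Out: {freq=14, mode=burst, power=13}, since freq = 14.

Out, Out, In, In, Out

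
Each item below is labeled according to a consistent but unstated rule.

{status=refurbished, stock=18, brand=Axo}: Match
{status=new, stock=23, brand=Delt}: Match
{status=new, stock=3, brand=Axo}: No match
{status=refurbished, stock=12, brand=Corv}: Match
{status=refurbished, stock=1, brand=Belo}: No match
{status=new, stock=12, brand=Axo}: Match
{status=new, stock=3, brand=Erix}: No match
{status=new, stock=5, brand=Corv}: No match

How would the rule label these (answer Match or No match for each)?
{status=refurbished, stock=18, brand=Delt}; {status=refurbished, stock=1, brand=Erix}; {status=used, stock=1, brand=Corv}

Match, No match, No match

One predicate separates the groups cleanly: stock ≥ 12.
{status=refurbished, stock=18, brand=Delt} — stock = 18, hence Match.
{status=refurbished, stock=1, brand=Erix} — stock = 1, hence No match.
{status=used, stock=1, brand=Corv} — stock = 1, hence No match.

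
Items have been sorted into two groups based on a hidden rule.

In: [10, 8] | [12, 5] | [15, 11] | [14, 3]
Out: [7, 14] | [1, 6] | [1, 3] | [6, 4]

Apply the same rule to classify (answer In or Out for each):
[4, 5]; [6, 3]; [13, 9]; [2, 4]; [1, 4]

Every 'In' example satisfies: first ≥ 8. None of the 'Out' examples do.

Out, Out, In, Out, Out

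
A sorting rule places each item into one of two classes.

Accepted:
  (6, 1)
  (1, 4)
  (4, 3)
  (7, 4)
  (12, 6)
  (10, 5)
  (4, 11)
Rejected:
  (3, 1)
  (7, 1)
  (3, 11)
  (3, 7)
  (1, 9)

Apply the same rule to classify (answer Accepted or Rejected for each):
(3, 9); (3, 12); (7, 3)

One predicate separates the groups cleanly: product is even.

Rejected, Accepted, Rejected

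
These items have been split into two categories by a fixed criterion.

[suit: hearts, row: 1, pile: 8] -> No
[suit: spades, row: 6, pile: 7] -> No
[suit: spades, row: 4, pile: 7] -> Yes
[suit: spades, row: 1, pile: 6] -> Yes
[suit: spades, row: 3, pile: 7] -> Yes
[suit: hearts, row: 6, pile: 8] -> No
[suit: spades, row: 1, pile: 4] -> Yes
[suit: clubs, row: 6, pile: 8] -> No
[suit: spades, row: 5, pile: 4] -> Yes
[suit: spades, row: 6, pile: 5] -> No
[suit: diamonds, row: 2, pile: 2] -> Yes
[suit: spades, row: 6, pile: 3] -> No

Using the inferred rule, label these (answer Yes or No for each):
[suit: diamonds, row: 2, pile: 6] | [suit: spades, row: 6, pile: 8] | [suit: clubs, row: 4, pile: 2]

Yes, No, Yes

The simplest hypothesis consistent with all the labels is: row ≤ 5 AND pile ≤ 7.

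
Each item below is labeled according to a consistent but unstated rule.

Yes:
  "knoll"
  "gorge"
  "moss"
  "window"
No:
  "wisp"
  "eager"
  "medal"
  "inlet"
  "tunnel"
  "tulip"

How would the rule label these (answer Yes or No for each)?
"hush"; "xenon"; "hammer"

The pattern is that an item is 'Yes' exactly when: contains 'o'.
"hush": no 'o' — does not satisfy this, so No.
"xenon": has 'o' — meets the rule, so Yes.
"hammer": no 'o' — does not satisfy this, so No.

No, Yes, No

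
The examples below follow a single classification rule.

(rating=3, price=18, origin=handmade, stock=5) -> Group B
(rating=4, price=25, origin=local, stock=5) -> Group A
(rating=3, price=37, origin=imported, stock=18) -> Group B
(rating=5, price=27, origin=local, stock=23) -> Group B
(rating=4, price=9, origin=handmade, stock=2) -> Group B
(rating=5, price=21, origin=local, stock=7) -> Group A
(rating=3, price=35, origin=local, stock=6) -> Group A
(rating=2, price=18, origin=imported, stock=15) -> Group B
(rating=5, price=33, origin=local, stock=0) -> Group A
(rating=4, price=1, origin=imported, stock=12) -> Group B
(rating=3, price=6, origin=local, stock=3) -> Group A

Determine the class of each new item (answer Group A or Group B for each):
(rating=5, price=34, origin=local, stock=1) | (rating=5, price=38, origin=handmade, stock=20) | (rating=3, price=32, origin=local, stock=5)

The classifier is using: origin is local AND stock ≤ 7.
(rating=5, price=34, origin=local, stock=1): origin is local, stock = 1 — meets the rule, so Group A. (rating=5, price=38, origin=handmade, stock=20): origin is handmade, stock = 20 — doesn't qualify, so Group B. (rating=3, price=32, origin=local, stock=5): origin is local, stock = 5 — meets the rule, so Group A.

Group A, Group B, Group A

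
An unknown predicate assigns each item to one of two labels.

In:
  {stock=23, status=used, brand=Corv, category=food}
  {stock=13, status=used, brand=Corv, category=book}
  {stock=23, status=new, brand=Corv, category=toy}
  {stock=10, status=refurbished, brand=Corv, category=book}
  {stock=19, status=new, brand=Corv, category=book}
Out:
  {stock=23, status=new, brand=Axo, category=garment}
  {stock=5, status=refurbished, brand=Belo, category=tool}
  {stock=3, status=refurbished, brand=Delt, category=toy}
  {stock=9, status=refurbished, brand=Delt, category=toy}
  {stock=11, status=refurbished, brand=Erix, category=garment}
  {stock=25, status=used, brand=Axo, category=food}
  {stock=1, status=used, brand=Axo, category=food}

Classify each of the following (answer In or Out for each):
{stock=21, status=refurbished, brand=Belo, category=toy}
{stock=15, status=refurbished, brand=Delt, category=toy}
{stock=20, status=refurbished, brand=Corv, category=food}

The rule appears to be: brand is Corv.
{stock=21, status=refurbished, brand=Belo, category=toy} → brand is Belo → Out. {stock=15, status=refurbished, brand=Delt, category=toy} → brand is Delt → Out. {stock=20, status=refurbished, brand=Corv, category=food} → brand is Corv → In.

Out, Out, In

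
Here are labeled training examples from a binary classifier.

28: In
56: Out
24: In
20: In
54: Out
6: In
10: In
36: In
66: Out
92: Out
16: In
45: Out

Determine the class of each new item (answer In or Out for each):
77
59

Out, Out

Every 'In' example satisfies: at most 36. None of the 'Out' examples do.
77 → 77 > 36 → Out. 59 → 59 > 36 → Out.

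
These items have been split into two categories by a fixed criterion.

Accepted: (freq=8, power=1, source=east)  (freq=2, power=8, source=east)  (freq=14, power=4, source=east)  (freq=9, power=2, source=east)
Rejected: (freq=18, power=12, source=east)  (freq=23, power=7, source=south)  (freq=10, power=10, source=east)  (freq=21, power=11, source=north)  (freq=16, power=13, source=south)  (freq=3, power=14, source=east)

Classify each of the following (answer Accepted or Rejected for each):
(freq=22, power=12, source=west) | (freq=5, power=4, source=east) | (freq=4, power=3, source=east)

Rejected, Accepted, Accepted

The pattern is that an item is 'Accepted' exactly when: source is east AND power ≤ 8.
(freq=22, power=12, source=west) → source is west, power = 12 → Rejected.
(freq=5, power=4, source=east) → source is east, power = 4 → Accepted.
(freq=4, power=3, source=east) → source is east, power = 3 → Accepted.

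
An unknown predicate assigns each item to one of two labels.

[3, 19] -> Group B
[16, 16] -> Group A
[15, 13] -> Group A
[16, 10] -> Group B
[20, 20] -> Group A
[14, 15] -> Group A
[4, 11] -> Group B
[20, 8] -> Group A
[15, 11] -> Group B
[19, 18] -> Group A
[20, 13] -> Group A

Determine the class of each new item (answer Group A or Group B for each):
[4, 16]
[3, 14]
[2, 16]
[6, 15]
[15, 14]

One predicate separates the groups cleanly: sum ≥ 28.

Group B, Group B, Group B, Group B, Group A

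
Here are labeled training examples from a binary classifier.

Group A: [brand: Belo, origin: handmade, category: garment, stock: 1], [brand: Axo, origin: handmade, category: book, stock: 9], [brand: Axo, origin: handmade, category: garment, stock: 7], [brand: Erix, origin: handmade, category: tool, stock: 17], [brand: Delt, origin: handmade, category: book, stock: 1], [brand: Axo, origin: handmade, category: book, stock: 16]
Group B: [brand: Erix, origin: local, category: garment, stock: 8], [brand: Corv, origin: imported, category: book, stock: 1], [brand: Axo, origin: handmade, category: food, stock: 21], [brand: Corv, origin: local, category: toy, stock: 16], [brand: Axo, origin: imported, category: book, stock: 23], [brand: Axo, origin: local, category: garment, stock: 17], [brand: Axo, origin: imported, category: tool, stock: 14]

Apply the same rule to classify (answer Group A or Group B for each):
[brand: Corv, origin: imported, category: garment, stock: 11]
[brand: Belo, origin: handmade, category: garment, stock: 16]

Every 'Group A' example satisfies: origin is handmade AND stock ≤ 17. None of the 'Group B' examples do.

Group B, Group A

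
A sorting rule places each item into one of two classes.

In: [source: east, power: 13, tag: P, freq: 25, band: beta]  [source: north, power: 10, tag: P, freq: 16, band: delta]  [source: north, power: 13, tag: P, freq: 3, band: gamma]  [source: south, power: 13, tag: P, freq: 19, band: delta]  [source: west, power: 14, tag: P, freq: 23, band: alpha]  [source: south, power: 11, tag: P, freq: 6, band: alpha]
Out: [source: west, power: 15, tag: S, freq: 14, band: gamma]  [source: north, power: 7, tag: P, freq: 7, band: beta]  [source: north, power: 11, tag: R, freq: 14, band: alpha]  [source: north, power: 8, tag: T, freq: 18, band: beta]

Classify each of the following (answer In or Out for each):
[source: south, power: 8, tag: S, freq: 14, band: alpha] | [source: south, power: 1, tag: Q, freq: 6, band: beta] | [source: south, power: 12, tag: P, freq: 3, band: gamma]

Out, Out, In

Every 'In' example satisfies: tag is P AND power ≥ 8. None of the 'Out' examples do.
[source: south, power: 8, tag: S, freq: 14, band: alpha]: Out (tag is S, power = 8). [source: south, power: 1, tag: Q, freq: 6, band: beta]: Out (tag is Q, power = 1). [source: south, power: 12, tag: P, freq: 3, band: gamma]: In (tag is P, power = 12).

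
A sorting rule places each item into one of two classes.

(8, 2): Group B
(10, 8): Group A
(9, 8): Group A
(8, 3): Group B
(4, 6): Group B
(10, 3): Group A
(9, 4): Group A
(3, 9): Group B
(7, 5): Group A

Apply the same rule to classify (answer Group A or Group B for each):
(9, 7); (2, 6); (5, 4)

The common property of the 'Group A' items is: first > second AND sum ≥ 12. No 'Group B' item has it.
(9, 7) — 9 > 7, 9+7 = 16, hence Group A.
(2, 6) — 2 < 6, 2+6 = 8, hence Group B.
(5, 4) — 5 > 4, 5+4 = 9, hence Group B.

Group A, Group B, Group B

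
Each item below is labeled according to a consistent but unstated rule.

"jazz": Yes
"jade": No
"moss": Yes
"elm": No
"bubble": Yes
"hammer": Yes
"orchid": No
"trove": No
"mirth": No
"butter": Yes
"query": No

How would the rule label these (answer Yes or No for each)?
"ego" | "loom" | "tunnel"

No, Yes, Yes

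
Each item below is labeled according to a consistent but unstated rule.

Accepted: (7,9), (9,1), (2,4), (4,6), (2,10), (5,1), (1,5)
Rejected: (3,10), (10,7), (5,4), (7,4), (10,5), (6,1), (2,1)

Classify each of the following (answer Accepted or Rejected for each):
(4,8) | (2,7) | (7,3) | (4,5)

Accepted, Rejected, Accepted, Rejected

The rule appears to be: sum is even.
(4,8) → 4+8 = 12 → Accepted.
(2,7) → 2+7 = 9 → Rejected.
(7,3) → 7+3 = 10 → Accepted.
(4,5) → 4+5 = 9 → Rejected.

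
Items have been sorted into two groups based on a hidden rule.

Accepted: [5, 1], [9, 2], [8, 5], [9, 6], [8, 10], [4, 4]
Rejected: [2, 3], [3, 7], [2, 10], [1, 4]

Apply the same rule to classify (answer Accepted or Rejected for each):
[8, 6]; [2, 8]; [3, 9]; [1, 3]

Accepted, Rejected, Rejected, Rejected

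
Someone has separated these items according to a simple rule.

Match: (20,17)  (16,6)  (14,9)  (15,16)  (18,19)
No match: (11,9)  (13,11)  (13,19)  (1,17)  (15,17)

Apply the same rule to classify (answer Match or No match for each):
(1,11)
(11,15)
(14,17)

Every 'Match' example satisfies: product is even. None of the 'No match' examples do.
(1,11): No match (1·11 = 11).
(11,15): No match (11·15 = 165).
(14,17): Match (14·17 = 238).

No match, No match, Match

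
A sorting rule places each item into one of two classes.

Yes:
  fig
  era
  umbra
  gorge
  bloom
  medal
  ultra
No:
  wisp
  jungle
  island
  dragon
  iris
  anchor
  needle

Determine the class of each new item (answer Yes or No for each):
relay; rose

Yes, No

Checking candidate rules against both groups, what survives is: odd length.
relay → length 5 → Yes. rose → length 4 → No.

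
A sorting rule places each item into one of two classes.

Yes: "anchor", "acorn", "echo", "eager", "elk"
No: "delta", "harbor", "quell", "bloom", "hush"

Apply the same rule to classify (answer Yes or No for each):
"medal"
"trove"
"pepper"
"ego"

No, No, No, Yes

The classifier is using: starts with a vowel.
"medal": starts with 'm', does not fit → No. "trove": starts with 't', does not fit → No. "pepper": starts with 'p', does not fit → No. "ego": starts with 'e', matches → Yes.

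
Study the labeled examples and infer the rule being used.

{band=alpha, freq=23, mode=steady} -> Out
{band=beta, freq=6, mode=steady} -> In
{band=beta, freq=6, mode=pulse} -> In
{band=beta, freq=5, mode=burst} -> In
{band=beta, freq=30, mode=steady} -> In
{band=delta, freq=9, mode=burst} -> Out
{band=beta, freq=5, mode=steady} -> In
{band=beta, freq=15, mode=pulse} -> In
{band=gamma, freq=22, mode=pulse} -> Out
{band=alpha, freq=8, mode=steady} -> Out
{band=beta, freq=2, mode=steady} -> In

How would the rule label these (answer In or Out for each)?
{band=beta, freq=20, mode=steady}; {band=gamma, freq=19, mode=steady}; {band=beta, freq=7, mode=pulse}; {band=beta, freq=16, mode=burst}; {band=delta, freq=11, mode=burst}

A rule that fits every label: band is beta — true of each 'In' example, false of each 'Out' one.
{band=beta, freq=20, mode=steady}: band is beta — has this property, so In.
{band=gamma, freq=19, mode=steady}: band is gamma — does not fit, so Out.
{band=beta, freq=7, mode=pulse}: band is beta — has this property, so In.
{band=beta, freq=16, mode=burst}: band is beta — has this property, so In.
{band=delta, freq=11, mode=burst}: band is delta — does not fit, so Out.

In, Out, In, In, Out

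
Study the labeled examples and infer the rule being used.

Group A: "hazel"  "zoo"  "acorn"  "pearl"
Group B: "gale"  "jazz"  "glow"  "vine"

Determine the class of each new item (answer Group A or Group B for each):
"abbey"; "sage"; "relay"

The classifier is using: odd length.
Group A: "abbey", since length 5.
Group B: "sage", since length 4.
Group A: "relay", since length 5.

Group A, Group B, Group A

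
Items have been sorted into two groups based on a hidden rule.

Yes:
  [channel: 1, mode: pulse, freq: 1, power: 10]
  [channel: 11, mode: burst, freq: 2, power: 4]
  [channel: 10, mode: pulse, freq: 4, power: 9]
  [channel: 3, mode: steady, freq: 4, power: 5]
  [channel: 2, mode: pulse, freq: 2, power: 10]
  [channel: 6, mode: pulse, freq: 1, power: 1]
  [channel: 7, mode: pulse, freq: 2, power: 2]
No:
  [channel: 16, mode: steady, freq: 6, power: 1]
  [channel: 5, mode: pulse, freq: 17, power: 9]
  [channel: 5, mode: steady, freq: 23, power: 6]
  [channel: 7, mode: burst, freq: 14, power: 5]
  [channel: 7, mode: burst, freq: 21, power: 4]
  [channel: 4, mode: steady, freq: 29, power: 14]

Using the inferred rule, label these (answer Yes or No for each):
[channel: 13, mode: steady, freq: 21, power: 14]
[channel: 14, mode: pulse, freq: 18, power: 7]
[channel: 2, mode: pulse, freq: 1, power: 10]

A rule that fits every label: freq ≤ 4 — true of each 'Yes' example, false of each 'No' one.
[channel: 13, mode: steady, freq: 21, power: 14]: No (freq = 21). [channel: 14, mode: pulse, freq: 18, power: 7]: No (freq = 18). [channel: 2, mode: pulse, freq: 1, power: 10]: Yes (freq = 1).

No, No, Yes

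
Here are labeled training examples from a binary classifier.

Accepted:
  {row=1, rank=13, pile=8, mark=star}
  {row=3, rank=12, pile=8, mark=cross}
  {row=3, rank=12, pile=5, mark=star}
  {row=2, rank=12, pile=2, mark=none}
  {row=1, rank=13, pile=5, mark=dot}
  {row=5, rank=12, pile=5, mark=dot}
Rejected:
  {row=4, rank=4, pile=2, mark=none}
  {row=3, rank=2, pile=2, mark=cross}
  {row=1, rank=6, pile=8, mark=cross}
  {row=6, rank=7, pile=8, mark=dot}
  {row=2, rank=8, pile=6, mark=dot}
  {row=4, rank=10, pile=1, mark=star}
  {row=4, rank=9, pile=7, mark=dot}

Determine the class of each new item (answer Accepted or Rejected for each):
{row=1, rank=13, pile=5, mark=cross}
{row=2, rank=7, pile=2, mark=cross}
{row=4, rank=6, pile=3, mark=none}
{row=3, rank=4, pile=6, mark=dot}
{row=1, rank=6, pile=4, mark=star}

Rule: rank ≥ 12. This holds for each 'Accepted' example and fails for each 'Rejected' one.
{row=1, rank=13, pile=5, mark=cross}: Accepted (rank = 13).
{row=2, rank=7, pile=2, mark=cross}: Rejected (rank = 7).
{row=4, rank=6, pile=3, mark=none}: Rejected (rank = 6).
{row=3, rank=4, pile=6, mark=dot}: Rejected (rank = 4).
{row=1, rank=6, pile=4, mark=star}: Rejected (rank = 6).

Accepted, Rejected, Rejected, Rejected, Rejected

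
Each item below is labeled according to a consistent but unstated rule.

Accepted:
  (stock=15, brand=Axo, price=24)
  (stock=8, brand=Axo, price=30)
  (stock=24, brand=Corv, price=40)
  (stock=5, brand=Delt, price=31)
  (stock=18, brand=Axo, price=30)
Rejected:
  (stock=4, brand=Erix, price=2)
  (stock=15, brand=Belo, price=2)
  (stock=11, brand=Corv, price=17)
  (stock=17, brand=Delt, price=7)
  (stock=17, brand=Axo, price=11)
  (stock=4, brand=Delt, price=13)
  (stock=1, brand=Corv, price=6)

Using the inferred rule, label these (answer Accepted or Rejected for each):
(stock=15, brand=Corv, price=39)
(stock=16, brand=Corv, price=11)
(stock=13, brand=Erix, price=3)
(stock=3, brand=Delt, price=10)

Accepted, Rejected, Rejected, Rejected

A rule that fits every label: price ≥ 24 — true of each 'Accepted' example, false of each 'Rejected' one.
(stock=15, brand=Corv, price=39) — price = 39, hence Accepted. (stock=16, brand=Corv, price=11) — price = 11, hence Rejected. (stock=13, brand=Erix, price=3) — price = 3, hence Rejected. (stock=3, brand=Delt, price=10) — price = 10, hence Rejected.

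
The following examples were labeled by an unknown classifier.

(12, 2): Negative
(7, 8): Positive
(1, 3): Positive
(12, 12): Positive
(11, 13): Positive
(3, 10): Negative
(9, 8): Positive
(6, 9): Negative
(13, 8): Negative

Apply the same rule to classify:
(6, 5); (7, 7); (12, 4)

Positive, Positive, Negative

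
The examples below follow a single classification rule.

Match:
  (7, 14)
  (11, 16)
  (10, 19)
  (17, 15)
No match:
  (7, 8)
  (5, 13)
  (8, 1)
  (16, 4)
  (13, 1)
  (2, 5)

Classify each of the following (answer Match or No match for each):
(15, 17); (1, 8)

'Match' ⟺ sum ≥ 21.
(15, 17): 15+17 = 32, passes → Match. (1, 8): 1+8 = 9, lacks this property → No match.

Match, No match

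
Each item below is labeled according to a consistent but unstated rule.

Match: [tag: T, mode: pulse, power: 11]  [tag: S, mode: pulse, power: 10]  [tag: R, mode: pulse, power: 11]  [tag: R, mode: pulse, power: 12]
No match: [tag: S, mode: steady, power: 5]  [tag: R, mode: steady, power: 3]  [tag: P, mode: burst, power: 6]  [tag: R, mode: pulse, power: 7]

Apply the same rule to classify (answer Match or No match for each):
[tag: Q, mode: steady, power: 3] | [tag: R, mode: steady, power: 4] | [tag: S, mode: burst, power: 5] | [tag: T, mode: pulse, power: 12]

No match, No match, No match, Match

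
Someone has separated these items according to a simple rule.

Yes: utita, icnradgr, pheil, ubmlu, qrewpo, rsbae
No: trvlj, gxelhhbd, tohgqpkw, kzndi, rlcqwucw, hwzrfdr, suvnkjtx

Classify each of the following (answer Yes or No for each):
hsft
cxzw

No, No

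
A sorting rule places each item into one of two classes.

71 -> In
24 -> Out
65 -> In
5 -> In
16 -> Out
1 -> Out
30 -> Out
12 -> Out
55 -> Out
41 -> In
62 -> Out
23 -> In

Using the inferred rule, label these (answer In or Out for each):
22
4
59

Out, Out, In

Looking at the examples, the only property every 'In' case has and every 'Out' case lacks is: ≡ 5 (mod 6).
22 — 22 mod 6 = 4, hence Out. 4 — 4 mod 6 = 4, hence Out. 59 — 59 mod 6 = 5, hence In.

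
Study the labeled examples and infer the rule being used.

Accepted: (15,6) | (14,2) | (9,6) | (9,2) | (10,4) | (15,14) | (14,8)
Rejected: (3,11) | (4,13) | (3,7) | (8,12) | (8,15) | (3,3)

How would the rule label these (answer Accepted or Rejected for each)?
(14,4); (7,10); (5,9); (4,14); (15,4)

Accepted, Rejected, Rejected, Rejected, Accepted

Every 'Accepted' example satisfies: first > second. None of the 'Rejected' examples do.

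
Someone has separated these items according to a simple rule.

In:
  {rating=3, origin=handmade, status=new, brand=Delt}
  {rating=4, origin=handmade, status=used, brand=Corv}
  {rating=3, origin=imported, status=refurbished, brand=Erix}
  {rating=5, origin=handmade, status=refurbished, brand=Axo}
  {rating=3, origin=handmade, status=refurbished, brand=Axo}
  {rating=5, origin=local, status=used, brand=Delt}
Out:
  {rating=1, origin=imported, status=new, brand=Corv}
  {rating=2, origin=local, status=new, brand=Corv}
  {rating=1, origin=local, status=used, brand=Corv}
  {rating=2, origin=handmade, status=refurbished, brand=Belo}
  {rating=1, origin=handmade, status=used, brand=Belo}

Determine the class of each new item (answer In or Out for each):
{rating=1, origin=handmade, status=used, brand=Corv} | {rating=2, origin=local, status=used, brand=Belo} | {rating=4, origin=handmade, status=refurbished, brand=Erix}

Out, Out, In

Rule: rating ≥ 3. This holds for each 'In' example and fails for each 'Out' one.
{rating=1, origin=handmade, status=used, brand=Corv}: rating = 1 — doesn't match, so Out.
{rating=2, origin=local, status=used, brand=Belo}: rating = 2 — doesn't match, so Out.
{rating=4, origin=handmade, status=refurbished, brand=Erix}: rating = 4 — passes, so In.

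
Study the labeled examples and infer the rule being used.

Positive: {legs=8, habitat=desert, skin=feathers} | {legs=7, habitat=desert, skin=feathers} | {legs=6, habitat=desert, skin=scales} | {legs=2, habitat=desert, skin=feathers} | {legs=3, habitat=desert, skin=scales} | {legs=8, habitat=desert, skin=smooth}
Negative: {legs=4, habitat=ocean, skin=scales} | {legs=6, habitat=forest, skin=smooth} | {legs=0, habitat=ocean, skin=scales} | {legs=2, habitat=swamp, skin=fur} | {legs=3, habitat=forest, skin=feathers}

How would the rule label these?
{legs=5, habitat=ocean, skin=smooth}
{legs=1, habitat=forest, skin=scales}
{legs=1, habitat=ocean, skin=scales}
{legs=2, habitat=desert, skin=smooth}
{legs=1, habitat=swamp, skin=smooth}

Negative, Negative, Negative, Positive, Negative

Checking candidate rules against both groups, what survives is: habitat is desert.
Negative: {legs=5, habitat=ocean, skin=smooth}, since habitat is ocean.
Negative: {legs=1, habitat=forest, skin=scales}, since habitat is forest.
Negative: {legs=1, habitat=ocean, skin=scales}, since habitat is ocean.
Positive: {legs=2, habitat=desert, skin=smooth}, since habitat is desert.
Negative: {legs=1, habitat=swamp, skin=smooth}, since habitat is swamp.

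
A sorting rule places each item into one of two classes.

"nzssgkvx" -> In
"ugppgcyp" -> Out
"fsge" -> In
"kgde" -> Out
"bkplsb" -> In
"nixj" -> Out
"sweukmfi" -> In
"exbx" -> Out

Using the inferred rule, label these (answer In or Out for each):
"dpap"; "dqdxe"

Rule: contains 's'. This holds for each 'In' example and fails for each 'Out' one.
"dpap": no 's' — does not pass, so Out.
"dqdxe": no 's' — does not pass, so Out.

Out, Out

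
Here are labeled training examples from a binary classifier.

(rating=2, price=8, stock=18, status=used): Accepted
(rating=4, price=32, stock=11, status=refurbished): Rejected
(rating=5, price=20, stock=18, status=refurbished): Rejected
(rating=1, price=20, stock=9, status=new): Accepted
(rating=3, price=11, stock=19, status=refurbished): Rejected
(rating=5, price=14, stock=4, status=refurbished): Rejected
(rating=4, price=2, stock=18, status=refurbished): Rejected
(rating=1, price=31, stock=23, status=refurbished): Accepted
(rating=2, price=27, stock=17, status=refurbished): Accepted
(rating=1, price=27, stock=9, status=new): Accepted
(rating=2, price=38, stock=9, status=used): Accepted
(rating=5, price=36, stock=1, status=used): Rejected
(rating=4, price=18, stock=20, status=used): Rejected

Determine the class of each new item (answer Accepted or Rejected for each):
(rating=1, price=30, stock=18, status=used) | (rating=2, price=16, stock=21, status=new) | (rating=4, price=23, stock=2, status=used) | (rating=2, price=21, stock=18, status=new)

Accepted, Accepted, Rejected, Accepted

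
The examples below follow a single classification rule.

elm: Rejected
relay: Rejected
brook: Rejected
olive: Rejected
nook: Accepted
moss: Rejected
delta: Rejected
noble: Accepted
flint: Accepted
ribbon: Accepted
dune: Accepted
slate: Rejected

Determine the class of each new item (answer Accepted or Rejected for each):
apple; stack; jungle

Rejected, Rejected, Accepted

The rule appears to be: contains 'n'.
apple: no 'n' — fails this test, so Rejected. stack: no 'n' — fails this test, so Rejected. jungle: has 'n' — fits, so Accepted.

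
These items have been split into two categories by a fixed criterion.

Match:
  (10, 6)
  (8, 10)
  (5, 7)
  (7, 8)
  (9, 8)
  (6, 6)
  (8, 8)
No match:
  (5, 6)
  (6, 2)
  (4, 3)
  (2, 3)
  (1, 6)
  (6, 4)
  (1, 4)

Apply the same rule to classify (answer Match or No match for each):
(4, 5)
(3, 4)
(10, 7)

No match, No match, Match

One predicate separates the groups cleanly: sum ≥ 12.
(4, 5): 4+5 = 9, does not pass → No match. (3, 4): 3+4 = 7, does not pass → No match. (10, 7): 10+7 = 17, satisfies this → Match.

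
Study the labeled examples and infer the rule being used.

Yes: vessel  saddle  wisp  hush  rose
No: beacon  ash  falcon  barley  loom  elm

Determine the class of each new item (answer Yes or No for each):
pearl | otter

No, No

'Yes' ⟺ even length AND contains 's'.
pearl: length 5, no 's', doesn't qualify → No.
otter: length 5, no 's', doesn't qualify → No.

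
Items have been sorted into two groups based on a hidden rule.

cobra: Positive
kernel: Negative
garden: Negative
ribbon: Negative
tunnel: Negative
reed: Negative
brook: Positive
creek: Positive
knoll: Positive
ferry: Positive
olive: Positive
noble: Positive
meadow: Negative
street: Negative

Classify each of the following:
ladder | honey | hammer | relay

The distinguishing property — odd length — holds for all the 'Positive' cases and none of the 'Negative' cases.
Negative: ladder, since length 6.
Positive: honey, since length 5.
Negative: hammer, since length 6.
Positive: relay, since length 5.

Negative, Positive, Negative, Positive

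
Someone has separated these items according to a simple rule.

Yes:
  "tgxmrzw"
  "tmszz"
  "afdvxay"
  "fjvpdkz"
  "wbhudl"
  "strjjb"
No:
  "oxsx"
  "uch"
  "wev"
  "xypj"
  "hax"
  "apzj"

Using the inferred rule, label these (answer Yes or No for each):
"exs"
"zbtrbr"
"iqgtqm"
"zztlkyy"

No, Yes, Yes, Yes

The common property of the 'Yes' items is: length ≥ 5. No 'No' item has it.
"exs": length 3, does not satisfy this → No. "zbtrbr": length 6, matches → Yes. "iqgtqm": length 6, matches → Yes. "zztlkyy": length 7, matches → Yes.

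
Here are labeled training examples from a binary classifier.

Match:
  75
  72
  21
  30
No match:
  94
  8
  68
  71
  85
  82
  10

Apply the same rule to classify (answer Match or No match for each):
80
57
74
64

No match, Match, No match, No match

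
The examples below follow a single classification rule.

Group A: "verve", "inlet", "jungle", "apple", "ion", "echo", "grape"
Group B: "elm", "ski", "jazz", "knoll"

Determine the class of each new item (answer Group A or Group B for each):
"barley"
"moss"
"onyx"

Group A, Group B, Group B

The classifier is using: has ≥ 2 vowels.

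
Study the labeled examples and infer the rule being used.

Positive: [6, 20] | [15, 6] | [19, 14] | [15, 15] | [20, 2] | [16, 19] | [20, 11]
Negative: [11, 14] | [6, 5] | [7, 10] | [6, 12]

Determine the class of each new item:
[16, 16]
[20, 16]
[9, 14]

Positive, Positive, Negative

The rule appears to be: max ≥ 15.
[16, 16] — max 16, hence Positive.
[20, 16] — max 20, hence Positive.
[9, 14] — max 14, hence Negative.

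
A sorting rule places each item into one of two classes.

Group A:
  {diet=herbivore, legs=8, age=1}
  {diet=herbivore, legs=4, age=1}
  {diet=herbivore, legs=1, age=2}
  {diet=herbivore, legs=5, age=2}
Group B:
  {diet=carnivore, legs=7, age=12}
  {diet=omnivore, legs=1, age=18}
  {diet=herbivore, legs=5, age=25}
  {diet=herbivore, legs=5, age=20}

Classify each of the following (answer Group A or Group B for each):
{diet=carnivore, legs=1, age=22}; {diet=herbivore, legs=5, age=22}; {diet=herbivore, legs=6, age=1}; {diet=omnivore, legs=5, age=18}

A rule that fits every label: age ≤ 2 — true of each 'Group A' example, false of each 'Group B' one.
{diet=carnivore, legs=1, age=22}: Group B (age = 22).
{diet=herbivore, legs=5, age=22}: Group B (age = 22).
{diet=herbivore, legs=6, age=1}: Group A (age = 1).
{diet=omnivore, legs=5, age=18}: Group B (age = 18).

Group B, Group B, Group A, Group B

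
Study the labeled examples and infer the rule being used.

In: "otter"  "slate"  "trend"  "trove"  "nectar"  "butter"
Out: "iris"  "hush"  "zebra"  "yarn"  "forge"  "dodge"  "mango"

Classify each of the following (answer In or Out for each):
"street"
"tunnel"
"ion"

In, In, Out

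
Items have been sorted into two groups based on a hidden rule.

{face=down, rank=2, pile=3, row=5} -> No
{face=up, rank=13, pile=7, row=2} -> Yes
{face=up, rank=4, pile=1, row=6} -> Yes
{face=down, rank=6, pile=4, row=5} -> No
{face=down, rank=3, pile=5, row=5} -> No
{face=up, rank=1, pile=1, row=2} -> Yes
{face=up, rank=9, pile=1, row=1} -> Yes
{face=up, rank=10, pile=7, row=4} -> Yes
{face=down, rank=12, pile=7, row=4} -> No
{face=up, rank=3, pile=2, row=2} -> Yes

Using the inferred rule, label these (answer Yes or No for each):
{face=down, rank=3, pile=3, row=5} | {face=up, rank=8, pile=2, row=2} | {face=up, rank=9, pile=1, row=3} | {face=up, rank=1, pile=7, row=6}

No, Yes, Yes, Yes

Checking candidate rules against both groups, what survives is: face is up.
{face=down, rank=3, pile=3, row=5} → face is down → No. {face=up, rank=8, pile=2, row=2} → face is up → Yes. {face=up, rank=9, pile=1, row=3} → face is up → Yes. {face=up, rank=1, pile=7, row=6} → face is up → Yes.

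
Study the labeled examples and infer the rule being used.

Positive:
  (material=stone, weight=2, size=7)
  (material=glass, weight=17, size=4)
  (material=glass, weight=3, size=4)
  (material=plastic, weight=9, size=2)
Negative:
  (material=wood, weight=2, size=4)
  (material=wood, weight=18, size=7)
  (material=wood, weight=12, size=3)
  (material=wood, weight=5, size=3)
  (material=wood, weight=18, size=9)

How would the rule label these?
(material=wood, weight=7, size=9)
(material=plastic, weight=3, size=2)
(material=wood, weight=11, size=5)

Negative, Positive, Negative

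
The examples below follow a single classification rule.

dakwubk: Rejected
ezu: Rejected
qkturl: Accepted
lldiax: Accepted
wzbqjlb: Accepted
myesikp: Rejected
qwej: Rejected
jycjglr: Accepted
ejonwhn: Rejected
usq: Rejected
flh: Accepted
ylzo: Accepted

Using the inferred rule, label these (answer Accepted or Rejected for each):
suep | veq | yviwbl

Checking candidate rules against both groups, what survives is: contains 'l'.
suep — no 'l', hence Rejected.
veq — no 'l', hence Rejected.
yviwbl — has 'l', hence Accepted.

Rejected, Rejected, Accepted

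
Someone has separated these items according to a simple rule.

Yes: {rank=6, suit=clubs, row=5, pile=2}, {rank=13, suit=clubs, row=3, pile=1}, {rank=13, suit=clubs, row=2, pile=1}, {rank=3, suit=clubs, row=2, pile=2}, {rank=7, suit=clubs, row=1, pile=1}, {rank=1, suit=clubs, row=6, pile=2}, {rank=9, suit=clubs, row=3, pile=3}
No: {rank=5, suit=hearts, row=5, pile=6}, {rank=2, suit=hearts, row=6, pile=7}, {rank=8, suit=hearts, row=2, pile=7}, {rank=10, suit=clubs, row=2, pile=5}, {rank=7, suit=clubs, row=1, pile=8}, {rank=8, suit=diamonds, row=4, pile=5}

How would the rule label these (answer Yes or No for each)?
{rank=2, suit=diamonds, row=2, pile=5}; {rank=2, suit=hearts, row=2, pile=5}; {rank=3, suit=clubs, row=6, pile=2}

No, No, Yes

Every 'Yes' example satisfies: pile ≤ 3. None of the 'No' examples do.
{rank=2, suit=diamonds, row=2, pile=5}: pile = 5, doesn't qualify → No. {rank=2, suit=hearts, row=2, pile=5}: pile = 5, doesn't qualify → No. {rank=3, suit=clubs, row=6, pile=2}: pile = 2, has this property → Yes.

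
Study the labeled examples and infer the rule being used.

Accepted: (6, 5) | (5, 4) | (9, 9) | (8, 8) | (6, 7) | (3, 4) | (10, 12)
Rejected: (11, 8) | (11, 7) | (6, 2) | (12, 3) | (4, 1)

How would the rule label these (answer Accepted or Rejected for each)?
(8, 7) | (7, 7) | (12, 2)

A rule that fits every label: |first − second| ≤ 2 — true of each 'Accepted' example, false of each 'Rejected' one.

Accepted, Accepted, Rejected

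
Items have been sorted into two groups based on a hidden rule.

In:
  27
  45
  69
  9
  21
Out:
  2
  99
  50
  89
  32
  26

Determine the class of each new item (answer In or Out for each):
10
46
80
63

Out, Out, Out, In

All 'In' examples share one property — odd AND at most 69 — and every 'Out' example lacks it.
10: Out (10 is even, 10 ≤ 69).
46: Out (46 is even, 46 ≤ 69).
80: Out (80 is even, 80 > 69).
63: In (63 is odd, 63 ≤ 69).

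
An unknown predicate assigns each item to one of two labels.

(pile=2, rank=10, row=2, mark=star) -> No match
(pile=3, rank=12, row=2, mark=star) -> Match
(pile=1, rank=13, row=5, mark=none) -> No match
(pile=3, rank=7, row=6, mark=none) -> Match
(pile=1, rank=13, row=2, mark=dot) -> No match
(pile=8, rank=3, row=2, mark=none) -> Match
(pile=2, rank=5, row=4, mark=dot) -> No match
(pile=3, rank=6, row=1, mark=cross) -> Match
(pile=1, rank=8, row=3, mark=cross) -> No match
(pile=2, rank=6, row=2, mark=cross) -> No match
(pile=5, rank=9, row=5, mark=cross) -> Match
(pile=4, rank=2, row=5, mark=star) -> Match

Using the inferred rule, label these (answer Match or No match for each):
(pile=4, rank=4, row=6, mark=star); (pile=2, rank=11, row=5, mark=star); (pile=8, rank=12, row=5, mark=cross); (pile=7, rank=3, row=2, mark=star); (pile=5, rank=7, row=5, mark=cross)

The simplest hypothesis consistent with all the labels is: pile ≥ 3.
(pile=4, rank=4, row=6, mark=star): Match (pile = 4). (pile=2, rank=11, row=5, mark=star): No match (pile = 2). (pile=8, rank=12, row=5, mark=cross): Match (pile = 8). (pile=7, rank=3, row=2, mark=star): Match (pile = 7). (pile=5, rank=7, row=5, mark=cross): Match (pile = 5).

Match, No match, Match, Match, Match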